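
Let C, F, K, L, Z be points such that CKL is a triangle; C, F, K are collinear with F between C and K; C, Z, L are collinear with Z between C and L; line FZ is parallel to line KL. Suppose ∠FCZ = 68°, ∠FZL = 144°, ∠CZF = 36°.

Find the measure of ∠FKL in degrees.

1. ∠CFZ = 76°  [△CFZ]
2. ∠KFZ = 104°  [linear pair at F on CK]
3. ∠FKL = 76°  [FZ∥KL, co-interior at K–F]

∠FKL = 76°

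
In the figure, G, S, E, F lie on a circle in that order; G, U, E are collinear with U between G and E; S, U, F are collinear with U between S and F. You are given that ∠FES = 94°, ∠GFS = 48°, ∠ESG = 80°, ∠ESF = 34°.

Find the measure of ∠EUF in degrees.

1. ∠FGS = 86°  [cyclic GSEF, opposite ∠G+∠E]
2. ∠EFS = 52°  [△SEF]
3. ∠FSG = 46°  [△GSF]
4. ∠FEG = 46°  [same arc GF]
5. ∠EUF = 82°  [△EUF]

∠EUF = 82°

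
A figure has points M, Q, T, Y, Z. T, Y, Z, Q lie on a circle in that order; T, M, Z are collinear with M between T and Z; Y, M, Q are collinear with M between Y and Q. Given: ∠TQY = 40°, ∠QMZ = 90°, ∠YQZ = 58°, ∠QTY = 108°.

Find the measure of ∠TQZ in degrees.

∠TQZ = 98°

1. ∠QMT = 90°  [linear pair at M on TZ]
2. ∠QZT = 32°  [△ZMQ]
3. ∠QTZ = 50°  [△TMQ]
4. ∠TQZ = 98°  [△TZQ]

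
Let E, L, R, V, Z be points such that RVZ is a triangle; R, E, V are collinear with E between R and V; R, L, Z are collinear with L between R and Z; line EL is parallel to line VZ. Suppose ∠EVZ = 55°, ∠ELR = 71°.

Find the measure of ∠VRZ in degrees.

1. ∠RVZ = 55°  [E on ray VR]
2. ∠RZV = 71°  [EL∥VZ, corresponding at L]
3. ∠VRZ = 54°  [△RVZ]

∠VRZ = 54°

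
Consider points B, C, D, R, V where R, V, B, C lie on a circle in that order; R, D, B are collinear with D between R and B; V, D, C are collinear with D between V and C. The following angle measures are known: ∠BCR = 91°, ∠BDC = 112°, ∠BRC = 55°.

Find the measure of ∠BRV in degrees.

1. ∠CBR = 34°  [△RBC]
2. ∠RDV = 112°  [vertical angles at D]
3. ∠CVR = 34°  [same arc RC]
4. ∠BRV = 34°  [△RDV]

∠BRV = 34°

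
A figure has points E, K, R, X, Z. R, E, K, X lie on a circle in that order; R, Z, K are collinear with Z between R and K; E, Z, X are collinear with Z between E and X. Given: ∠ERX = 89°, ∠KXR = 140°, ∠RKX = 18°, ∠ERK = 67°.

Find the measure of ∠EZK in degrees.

1. ∠EKX = 91°  [cyclic REKX, opposite ∠R+∠K]
2. ∠KER = 40°  [cyclic REKX, opposite ∠E+∠X]
3. ∠EXK = 67°  [same arc EK]
4. ∠EKR = 73°  [△REK]
5. ∠KEX = 22°  [△EKX]
6. ∠EZK = 85°  [△EZK]

∠EZK = 85°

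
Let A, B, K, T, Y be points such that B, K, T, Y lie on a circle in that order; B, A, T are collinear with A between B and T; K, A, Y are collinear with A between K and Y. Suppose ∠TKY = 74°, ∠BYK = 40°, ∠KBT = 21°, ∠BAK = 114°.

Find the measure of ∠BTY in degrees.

∠BTY = 45°

1. ∠KYT = 21°  [same arc KT]
2. ∠TAY = 114°  [vertical angles at A]
3. ∠BTY = 45°  [△TAY]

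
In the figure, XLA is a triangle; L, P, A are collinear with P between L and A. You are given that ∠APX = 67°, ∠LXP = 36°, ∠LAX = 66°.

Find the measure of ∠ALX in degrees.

1. ∠LPX = 113°  [linear pair at P on LA]
2. ∠PLX = 31°  [△XLP]
3. ∠ALX = 31°  [P on ray LA]

∠ALX = 31°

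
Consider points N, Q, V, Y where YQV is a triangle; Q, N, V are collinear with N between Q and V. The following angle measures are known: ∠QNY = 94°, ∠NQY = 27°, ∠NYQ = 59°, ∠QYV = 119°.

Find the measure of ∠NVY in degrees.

1. ∠VQY = 27°  [N on ray QV]
2. ∠QVY = 34°  [△YQV]
3. ∠NVY = 34°  [N on ray VQ]

∠NVY = 34°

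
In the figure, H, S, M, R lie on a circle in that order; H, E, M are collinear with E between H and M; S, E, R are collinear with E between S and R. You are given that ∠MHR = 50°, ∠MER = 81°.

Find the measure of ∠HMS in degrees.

∠HMS = 31°

1. ∠MSR = 50°  [same arc MR]
2. ∠HES = 81°  [vertical angles at E]
3. ∠MES = 99°  [linear pair at E on HM]
4. ∠HMS = 31°  [△SEM]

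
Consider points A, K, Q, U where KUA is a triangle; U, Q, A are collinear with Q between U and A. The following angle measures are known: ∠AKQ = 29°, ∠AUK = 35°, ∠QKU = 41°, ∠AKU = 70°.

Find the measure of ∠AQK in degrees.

∠AQK = 76°

1. ∠KUQ = 35°  [Q on ray UA]
2. ∠KQU = 104°  [△KUQ]
3. ∠AQK = 76°  [linear pair at Q on UA]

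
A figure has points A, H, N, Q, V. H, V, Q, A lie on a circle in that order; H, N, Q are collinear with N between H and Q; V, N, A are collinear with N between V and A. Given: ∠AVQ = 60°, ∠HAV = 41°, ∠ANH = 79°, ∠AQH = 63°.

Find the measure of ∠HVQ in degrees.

∠HVQ = 123°

1. ∠AHQ = 60°  [same arc QA]
2. ∠HAQ = 57°  [△HQA]
3. ∠HVQ = 123°  [cyclic HVQA, opposite ∠V+∠A]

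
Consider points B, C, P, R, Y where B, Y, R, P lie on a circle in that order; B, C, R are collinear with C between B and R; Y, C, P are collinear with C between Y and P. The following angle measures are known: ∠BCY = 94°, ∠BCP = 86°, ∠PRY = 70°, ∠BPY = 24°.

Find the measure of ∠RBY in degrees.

∠RBY = 40°

1. ∠PBY = 110°  [cyclic BYRP, opposite ∠B+∠R]
2. ∠BYP = 46°  [△BYP]
3. ∠RBY = 40°  [△BCY]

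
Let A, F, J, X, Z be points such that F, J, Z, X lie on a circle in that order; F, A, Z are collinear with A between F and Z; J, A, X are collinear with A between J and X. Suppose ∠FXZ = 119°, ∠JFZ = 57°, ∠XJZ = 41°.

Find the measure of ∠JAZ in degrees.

1. ∠FJZ = 61°  [cyclic FJZX, opposite ∠J+∠X]
2. ∠FZJ = 62°  [△FJZ]
3. ∠JAZ = 77°  [△JAZ]

∠JAZ = 77°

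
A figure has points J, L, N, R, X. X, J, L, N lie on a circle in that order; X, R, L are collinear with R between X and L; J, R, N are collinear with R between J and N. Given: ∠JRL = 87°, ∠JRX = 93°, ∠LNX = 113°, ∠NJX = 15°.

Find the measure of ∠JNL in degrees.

∠JNL = 72°

1. ∠LRN = 93°  [vertical angles at R]
2. ∠NLX = 15°  [same arc XN]
3. ∠JNL = 72°  [△LRN]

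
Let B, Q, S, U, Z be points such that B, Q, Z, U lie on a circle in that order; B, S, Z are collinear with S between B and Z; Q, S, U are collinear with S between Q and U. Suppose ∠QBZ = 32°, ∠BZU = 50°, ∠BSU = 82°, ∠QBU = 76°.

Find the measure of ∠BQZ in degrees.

∠BQZ = 94°

1. ∠QUZ = 32°  [same arc QZ]
2. ∠QSZ = 82°  [vertical angles at S]
3. ∠QZU = 104°  [cyclic BQZU, opposite ∠B+∠Z]
4. ∠UQZ = 44°  [△QZU]
5. ∠BZQ = 54°  [△QSZ]
6. ∠BQZ = 94°  [△BQZ]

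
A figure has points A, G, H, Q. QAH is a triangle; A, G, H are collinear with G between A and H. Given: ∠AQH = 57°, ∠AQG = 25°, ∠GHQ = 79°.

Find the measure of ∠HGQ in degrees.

∠HGQ = 69°

1. ∠AHQ = 79°  [G on ray HA]
2. ∠HAQ = 44°  [△QAH]
3. ∠GAQ = 44°  [G on ray AH]
4. ∠AGQ = 111°  [△QAG]
5. ∠HGQ = 69°  [linear pair at G on AH]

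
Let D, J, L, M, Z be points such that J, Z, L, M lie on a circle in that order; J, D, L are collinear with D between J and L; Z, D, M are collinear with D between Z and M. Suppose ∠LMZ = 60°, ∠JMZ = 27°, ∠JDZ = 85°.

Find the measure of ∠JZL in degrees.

1. ∠LJZ = 60°  [same arc ZL]
2. ∠JLZ = 27°  [same arc JZ]
3. ∠JZL = 93°  [△JZL]

∠JZL = 93°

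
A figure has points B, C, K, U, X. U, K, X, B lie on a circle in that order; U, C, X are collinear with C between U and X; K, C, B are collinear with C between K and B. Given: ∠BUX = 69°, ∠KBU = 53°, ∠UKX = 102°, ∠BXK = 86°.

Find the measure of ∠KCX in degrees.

1. ∠BKX = 69°  [same arc XB]
2. ∠KXU = 53°  [same arc UK]
3. ∠KCX = 58°  [△KCX]

∠KCX = 58°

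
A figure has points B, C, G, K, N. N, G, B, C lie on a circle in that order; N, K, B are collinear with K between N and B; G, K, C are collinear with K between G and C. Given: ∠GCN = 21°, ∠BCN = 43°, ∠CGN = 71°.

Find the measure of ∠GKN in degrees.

1. ∠GBN = 21°  [same arc NG]
2. ∠BGN = 137°  [cyclic NGBC, opposite ∠G+∠C]
3. ∠BNG = 22°  [△NGB]
4. ∠GKN = 87°  [△NKG]

∠GKN = 87°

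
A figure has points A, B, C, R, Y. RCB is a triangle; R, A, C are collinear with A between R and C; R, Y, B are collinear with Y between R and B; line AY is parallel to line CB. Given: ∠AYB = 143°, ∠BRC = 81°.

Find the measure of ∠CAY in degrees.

1. ∠AYR = 37°  [linear pair at Y on RB]
2. ∠ARY = 81°  [A on RC, Y on RB]
3. ∠RAY = 62°  [△RAY]
4. ∠CAY = 118°  [linear pair at A on RC]

∠CAY = 118°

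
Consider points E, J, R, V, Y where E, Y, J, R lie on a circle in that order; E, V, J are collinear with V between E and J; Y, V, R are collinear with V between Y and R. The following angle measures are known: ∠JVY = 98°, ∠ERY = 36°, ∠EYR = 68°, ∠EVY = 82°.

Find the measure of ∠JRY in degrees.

1. ∠EJR = 68°  [same arc ER]
2. ∠JVR = 82°  [vertical angles at V]
3. ∠JRY = 30°  [△JVR]

∠JRY = 30°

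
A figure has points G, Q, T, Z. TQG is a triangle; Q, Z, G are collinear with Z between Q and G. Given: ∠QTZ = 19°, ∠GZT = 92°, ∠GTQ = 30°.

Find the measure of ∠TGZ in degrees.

∠TGZ = 77°

1. ∠QZT = 88°  [linear pair at Z on QG]
2. ∠TQZ = 73°  [△TQZ]
3. ∠GQT = 73°  [Z on ray QG]
4. ∠QGT = 77°  [△TQG]
5. ∠TGZ = 77°  [Z on ray GQ]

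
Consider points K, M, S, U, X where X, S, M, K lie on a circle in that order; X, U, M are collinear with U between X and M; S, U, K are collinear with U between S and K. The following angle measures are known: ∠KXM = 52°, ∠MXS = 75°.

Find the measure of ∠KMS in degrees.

1. ∠KSM = 52°  [same arc MK]
2. ∠MKS = 75°  [same arc SM]
3. ∠KMS = 53°  [△SMK]

∠KMS = 53°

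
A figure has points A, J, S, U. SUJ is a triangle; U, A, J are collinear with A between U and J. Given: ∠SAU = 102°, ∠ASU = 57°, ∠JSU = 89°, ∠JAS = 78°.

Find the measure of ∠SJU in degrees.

∠SJU = 70°

1. ∠AUS = 21°  [△SUA]
2. ∠JUS = 21°  [A on ray UJ]
3. ∠SJU = 70°  [△SUJ]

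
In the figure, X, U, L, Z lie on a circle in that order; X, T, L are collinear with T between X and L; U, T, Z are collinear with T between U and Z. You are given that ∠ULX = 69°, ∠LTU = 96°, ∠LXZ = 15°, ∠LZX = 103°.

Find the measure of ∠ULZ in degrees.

∠ULZ = 131°

1. ∠LUZ = 15°  [△UTL]
2. ∠XTZ = 96°  [vertical angles at T]
3. ∠XLZ = 62°  [△XLZ]
4. ∠LTZ = 84°  [linear pair at T on XL]
5. ∠LZU = 34°  [△LTZ]
6. ∠ULZ = 131°  [△ULZ]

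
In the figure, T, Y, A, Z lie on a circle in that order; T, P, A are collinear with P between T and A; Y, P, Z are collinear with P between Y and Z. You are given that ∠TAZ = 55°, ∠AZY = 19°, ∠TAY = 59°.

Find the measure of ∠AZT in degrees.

1. ∠ATY = 19°  [same arc YA]
2. ∠AYT = 102°  [△TYA]
3. ∠AZT = 78°  [cyclic TYAZ, opposite ∠Y+∠Z]

∠AZT = 78°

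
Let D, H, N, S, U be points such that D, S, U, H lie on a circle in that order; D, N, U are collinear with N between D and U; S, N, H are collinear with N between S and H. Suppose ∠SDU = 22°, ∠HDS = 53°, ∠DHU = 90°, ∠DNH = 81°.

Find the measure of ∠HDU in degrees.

1. ∠SHU = 22°  [same arc SU]
2. ∠HUS = 127°  [cyclic DSUH, opposite ∠D+∠U]
3. ∠HSU = 31°  [△SUH]
4. ∠HDU = 31°  [same arc UH]

∠HDU = 31°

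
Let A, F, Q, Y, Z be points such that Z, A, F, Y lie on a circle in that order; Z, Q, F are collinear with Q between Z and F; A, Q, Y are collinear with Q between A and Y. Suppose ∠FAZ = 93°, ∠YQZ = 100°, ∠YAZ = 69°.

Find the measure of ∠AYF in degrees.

∠AYF = 31°

1. ∠FQY = 80°  [linear pair at Q on ZF]
2. ∠YFZ = 69°  [same arc ZY]
3. ∠AYF = 31°  [△FQY]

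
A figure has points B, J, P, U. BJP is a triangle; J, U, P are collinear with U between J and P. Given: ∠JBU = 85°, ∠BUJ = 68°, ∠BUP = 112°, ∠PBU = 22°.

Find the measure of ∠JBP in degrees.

∠JBP = 107°

1. ∠BJU = 27°  [△BJU]
2. ∠BPU = 46°  [△BUP]
3. ∠BJP = 27°  [U on ray JP]
4. ∠BPJ = 46°  [U on ray PJ]
5. ∠JBP = 107°  [△BJP]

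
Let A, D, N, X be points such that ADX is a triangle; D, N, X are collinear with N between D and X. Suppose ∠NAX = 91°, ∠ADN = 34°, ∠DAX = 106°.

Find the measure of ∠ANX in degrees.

∠ANX = 49°

1. ∠ADX = 34°  [N on ray DX]
2. ∠AXD = 40°  [△ADX]
3. ∠AXN = 40°  [N on ray XD]
4. ∠ANX = 49°  [△ANX]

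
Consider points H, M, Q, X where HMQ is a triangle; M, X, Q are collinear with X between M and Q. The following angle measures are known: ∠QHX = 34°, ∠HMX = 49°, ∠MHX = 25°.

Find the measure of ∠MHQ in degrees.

∠MHQ = 59°

1. ∠HXM = 106°  [△HMX]
2. ∠HMQ = 49°  [X on ray MQ]
3. ∠HXQ = 74°  [linear pair at X on MQ]
4. ∠HQX = 72°  [△HXQ]
5. ∠HQM = 72°  [X on ray QM]
6. ∠MHQ = 59°  [△HMQ]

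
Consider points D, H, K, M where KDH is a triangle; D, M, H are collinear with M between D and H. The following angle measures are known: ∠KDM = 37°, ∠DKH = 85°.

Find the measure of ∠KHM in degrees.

∠KHM = 58°

1. ∠HDK = 37°  [M on ray DH]
2. ∠DHK = 58°  [△KDH]
3. ∠KHM = 58°  [M on ray HD]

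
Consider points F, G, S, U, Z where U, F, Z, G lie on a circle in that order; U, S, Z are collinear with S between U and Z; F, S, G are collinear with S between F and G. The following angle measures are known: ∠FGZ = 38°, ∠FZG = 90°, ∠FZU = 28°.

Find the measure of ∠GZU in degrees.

∠GZU = 62°

1. ∠FUZ = 38°  [same arc FZ]
2. ∠GFZ = 52°  [△FZG]
3. ∠UFZ = 114°  [△UFZ]
4. ∠GUZ = 52°  [same arc ZG]
5. ∠UGZ = 66°  [cyclic UFZG, opposite ∠F+∠G]
6. ∠GZU = 62°  [△UZG]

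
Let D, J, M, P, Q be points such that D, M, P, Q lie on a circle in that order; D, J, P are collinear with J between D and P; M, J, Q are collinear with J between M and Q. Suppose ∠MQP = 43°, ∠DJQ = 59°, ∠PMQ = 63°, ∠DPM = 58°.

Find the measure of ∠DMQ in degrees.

1. ∠MPQ = 74°  [△MPQ]
2. ∠DQM = 58°  [same arc DM]
3. ∠MDQ = 106°  [cyclic DMPQ, opposite ∠D+∠P]
4. ∠DMQ = 16°  [△DMQ]

∠DMQ = 16°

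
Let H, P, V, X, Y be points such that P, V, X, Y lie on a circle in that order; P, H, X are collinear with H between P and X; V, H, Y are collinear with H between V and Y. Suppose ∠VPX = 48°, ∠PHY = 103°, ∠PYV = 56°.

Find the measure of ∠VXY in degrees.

∠VXY = 111°

1. ∠VYX = 48°  [same arc VX]
2. ∠VHX = 103°  [vertical angles at H]
3. ∠PXV = 56°  [same arc PV]
4. ∠XVY = 21°  [△VHX]
5. ∠VXY = 111°  [△VXY]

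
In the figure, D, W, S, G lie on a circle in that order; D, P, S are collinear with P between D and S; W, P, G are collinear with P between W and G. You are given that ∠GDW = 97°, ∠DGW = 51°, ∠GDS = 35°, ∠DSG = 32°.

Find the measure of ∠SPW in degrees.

1. ∠DSW = 51°  [same arc DW]
2. ∠GWS = 35°  [same arc SG]
3. ∠SPW = 94°  [△WPS]

∠SPW = 94°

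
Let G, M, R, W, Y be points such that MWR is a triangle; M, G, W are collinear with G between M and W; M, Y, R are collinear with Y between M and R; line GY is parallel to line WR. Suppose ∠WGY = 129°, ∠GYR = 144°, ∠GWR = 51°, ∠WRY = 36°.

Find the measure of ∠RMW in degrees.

1. ∠MWR = 51°  [G on ray WM]
2. ∠MRW = 36°  [Y on ray RM]
3. ∠RMW = 93°  [△MWR]

∠RMW = 93°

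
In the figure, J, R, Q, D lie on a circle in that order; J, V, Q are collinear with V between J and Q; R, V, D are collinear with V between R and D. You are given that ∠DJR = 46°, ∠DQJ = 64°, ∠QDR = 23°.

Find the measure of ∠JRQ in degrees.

1. ∠DRJ = 64°  [same arc JD]
2. ∠QJR = 23°  [same arc RQ]
3. ∠JDR = 70°  [△JRD]
4. ∠JQR = 70°  [same arc JR]
5. ∠JRQ = 87°  [△JRQ]

∠JRQ = 87°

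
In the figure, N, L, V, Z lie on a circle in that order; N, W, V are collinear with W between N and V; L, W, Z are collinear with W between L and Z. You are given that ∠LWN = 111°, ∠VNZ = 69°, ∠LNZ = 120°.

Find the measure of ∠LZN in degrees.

∠LZN = 42°

1. ∠VWZ = 111°  [vertical angles at W]
2. ∠NWZ = 69°  [linear pair at W on NV]
3. ∠LZN = 42°  [△NWZ]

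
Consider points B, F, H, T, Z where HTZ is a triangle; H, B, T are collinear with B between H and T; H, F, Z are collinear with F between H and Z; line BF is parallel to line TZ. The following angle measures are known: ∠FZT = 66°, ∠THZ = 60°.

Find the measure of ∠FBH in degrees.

1. ∠HZT = 66°  [F on ray ZH]
2. ∠HTZ = 54°  [△HTZ]
3. ∠FBH = 54°  [BF∥TZ, corresponding at B]

∠FBH = 54°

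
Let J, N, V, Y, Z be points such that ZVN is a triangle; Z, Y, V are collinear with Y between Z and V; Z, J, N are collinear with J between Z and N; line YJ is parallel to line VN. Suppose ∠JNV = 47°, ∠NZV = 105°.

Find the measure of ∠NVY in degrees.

∠NVY = 28°

1. ∠VNZ = 47°  [J on ray NZ]
2. ∠NVZ = 28°  [△ZVN]
3. ∠NVY = 28°  [Y on ray VZ]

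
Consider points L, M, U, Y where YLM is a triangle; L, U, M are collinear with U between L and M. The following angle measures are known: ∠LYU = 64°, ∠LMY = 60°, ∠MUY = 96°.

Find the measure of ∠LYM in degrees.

1. ∠LUY = 84°  [linear pair at U on LM]
2. ∠ULY = 32°  [△YLU]
3. ∠MLY = 32°  [U on ray LM]
4. ∠LYM = 88°  [△YLM]

∠LYM = 88°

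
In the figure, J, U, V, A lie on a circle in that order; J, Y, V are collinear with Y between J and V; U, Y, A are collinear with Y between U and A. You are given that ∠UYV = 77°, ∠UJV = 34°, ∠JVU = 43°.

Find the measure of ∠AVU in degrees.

∠AVU = 86°

1. ∠AUV = 60°  [△UYV]
2. ∠UAV = 34°  [same arc UV]
3. ∠AVU = 86°  [△UVA]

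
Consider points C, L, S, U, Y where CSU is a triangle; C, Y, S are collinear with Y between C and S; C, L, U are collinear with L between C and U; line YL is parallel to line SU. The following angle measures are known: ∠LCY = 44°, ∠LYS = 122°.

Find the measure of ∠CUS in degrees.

1. ∠CYL = 58°  [linear pair at Y on CS]
2. ∠CLY = 78°  [△CYL]
3. ∠CUS = 78°  [YL∥SU, corresponding at L]

∠CUS = 78°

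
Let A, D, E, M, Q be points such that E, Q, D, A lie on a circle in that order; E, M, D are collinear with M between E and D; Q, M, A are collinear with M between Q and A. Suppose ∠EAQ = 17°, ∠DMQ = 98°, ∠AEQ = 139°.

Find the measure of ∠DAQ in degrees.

∠DAQ = 74°

1. ∠EDQ = 17°  [same arc EQ]
2. ∠AQD = 65°  [△QMD]
3. ∠ADQ = 41°  [cyclic EQDA, opposite ∠E+∠D]
4. ∠DAQ = 74°  [△QDA]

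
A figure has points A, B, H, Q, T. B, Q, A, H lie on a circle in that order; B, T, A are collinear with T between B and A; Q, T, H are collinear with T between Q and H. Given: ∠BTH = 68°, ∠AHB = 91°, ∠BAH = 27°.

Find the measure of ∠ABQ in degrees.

∠ABQ = 41°

1. ∠ATQ = 68°  [vertical angles at T]
2. ∠BQH = 27°  [same arc BH]
3. ∠BTQ = 112°  [linear pair at T on BA]
4. ∠ABQ = 41°  [△BTQ]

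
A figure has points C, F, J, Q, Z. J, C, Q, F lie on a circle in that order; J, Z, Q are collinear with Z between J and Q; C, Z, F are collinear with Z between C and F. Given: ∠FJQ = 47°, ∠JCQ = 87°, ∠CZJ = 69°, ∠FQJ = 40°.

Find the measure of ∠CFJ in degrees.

∠CFJ = 22°

1. ∠FCQ = 47°  [same arc QF]
2. ∠CZQ = 111°  [linear pair at Z on JQ]
3. ∠CQJ = 22°  [△CZQ]
4. ∠CFJ = 22°  [same arc JC]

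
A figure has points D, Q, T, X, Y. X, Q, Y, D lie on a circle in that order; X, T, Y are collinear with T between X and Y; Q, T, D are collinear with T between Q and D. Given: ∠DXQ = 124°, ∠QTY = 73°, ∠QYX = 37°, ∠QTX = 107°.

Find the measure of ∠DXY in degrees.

1. ∠DTX = 73°  [vertical angles at T]
2. ∠QDX = 37°  [same arc XQ]
3. ∠DXY = 70°  [△XTD]

∠DXY = 70°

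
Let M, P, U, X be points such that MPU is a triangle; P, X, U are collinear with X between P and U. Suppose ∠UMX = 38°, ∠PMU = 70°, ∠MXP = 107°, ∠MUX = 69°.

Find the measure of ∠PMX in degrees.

1. ∠MUP = 69°  [X on ray UP]
2. ∠MPU = 41°  [△MPU]
3. ∠MPX = 41°  [X on ray PU]
4. ∠PMX = 32°  [△MPX]

∠PMX = 32°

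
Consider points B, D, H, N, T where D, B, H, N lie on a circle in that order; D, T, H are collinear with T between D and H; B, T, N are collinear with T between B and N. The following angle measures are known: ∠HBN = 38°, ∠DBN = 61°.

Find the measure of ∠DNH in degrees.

∠DNH = 81°

1. ∠HDN = 38°  [same arc HN]
2. ∠DHN = 61°  [same arc DN]
3. ∠DNH = 81°  [△DHN]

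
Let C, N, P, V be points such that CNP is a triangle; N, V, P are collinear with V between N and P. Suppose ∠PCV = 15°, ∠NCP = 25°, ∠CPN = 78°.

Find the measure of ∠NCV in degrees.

∠NCV = 10°

1. ∠CNP = 77°  [△CNP]
2. ∠CPV = 78°  [V on ray PN]
3. ∠CNV = 77°  [V on ray NP]
4. ∠CVP = 87°  [△CVP]
5. ∠CVN = 93°  [linear pair at V on NP]
6. ∠NCV = 10°  [△CNV]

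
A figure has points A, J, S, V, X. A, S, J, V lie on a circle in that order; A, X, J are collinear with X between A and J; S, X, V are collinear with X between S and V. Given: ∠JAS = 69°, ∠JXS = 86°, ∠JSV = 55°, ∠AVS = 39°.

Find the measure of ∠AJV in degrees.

1. ∠JVS = 69°  [same arc SJ]
2. ∠AXV = 86°  [vertical angles at X]
3. ∠JXV = 94°  [linear pair at X on AJ]
4. ∠AJV = 17°  [△JXV]

∠AJV = 17°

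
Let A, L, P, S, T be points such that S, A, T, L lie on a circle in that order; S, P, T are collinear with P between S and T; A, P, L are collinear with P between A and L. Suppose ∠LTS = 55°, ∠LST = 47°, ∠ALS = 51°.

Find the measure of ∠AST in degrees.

1. ∠SLT = 78°  [△STL]
2. ∠ATS = 51°  [same arc SA]
3. ∠SAT = 102°  [cyclic SATL, opposite ∠A+∠L]
4. ∠AST = 27°  [△SAT]

∠AST = 27°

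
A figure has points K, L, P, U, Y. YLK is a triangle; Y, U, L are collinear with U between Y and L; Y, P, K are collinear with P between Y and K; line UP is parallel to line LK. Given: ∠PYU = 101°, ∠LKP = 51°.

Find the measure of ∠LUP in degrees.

1. ∠KYL = 101°  [U on YL, P on YK]
2. ∠LKY = 51°  [P on ray KY]
3. ∠KLY = 28°  [△YLK]
4. ∠PUY = 28°  [UP∥LK, corresponding at U]
5. ∠LUP = 152°  [linear pair at U on YL]

∠LUP = 152°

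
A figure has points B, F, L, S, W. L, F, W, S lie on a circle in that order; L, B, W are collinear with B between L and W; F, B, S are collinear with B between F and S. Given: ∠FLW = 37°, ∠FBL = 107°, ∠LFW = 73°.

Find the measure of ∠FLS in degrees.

1. ∠FWL = 70°  [△LFW]
2. ∠LFS = 36°  [△LBF]
3. ∠FSL = 70°  [same arc LF]
4. ∠FLS = 74°  [△LFS]

∠FLS = 74°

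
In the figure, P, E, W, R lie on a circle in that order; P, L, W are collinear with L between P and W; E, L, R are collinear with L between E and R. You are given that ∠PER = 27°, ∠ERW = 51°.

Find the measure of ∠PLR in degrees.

1. ∠PWR = 27°  [same arc PR]
2. ∠RLW = 102°  [△WLR]
3. ∠PLR = 78°  [linear pair at L on PW]

∠PLR = 78°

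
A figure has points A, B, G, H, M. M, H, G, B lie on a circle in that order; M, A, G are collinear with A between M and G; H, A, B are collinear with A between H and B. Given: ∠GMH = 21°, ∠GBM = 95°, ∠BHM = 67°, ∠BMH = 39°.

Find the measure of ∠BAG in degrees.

∠BAG = 92°

1. ∠GBH = 21°  [same arc HG]
2. ∠BGM = 67°  [same arc MB]
3. ∠BAG = 92°  [△GAB]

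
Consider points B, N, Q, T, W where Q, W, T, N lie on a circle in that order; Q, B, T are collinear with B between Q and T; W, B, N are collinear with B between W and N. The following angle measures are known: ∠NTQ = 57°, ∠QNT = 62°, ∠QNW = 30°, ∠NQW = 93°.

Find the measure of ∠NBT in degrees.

∠NBT = 91°

1. ∠NQT = 61°  [△QTN]
2. ∠NBQ = 89°  [△QBN]
3. ∠NBT = 91°  [linear pair at B on QT]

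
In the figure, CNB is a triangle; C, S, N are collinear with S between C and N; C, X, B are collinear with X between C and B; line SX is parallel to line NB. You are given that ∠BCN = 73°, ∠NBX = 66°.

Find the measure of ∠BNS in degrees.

1. ∠CBN = 66°  [X on ray BC]
2. ∠BNC = 41°  [△CNB]
3. ∠BNS = 41°  [S on ray NC]

∠BNS = 41°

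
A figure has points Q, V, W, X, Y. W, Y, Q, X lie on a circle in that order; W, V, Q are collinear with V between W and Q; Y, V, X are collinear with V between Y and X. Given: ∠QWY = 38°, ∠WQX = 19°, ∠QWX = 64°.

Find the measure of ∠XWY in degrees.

∠XWY = 102°

1. ∠QXY = 38°  [same arc YQ]
2. ∠QYX = 64°  [same arc QX]
3. ∠XQY = 78°  [△YQX]
4. ∠XWY = 102°  [cyclic WYQX, opposite ∠W+∠Q]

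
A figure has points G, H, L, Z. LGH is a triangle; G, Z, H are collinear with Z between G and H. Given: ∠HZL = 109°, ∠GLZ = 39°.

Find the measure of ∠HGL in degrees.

1. ∠GZL = 71°  [linear pair at Z on GH]
2. ∠LGZ = 70°  [△LGZ]
3. ∠HGL = 70°  [Z on ray GH]

∠HGL = 70°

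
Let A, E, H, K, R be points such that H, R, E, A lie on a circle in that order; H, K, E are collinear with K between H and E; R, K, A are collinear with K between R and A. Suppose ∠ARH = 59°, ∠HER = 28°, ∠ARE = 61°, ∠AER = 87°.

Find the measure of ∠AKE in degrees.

1. ∠AEH = 59°  [same arc HA]
2. ∠EAR = 32°  [△REA]
3. ∠AKE = 89°  [△EKA]

∠AKE = 89°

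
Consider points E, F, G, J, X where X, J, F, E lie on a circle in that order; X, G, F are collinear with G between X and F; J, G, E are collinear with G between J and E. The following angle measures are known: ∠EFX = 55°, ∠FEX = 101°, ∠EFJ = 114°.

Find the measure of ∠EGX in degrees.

1. ∠EJX = 55°  [same arc XE]
2. ∠EXF = 24°  [△XFE]
3. ∠EXJ = 66°  [cyclic XJFE, opposite ∠X+∠F]
4. ∠JEX = 59°  [△XJE]
5. ∠EGX = 97°  [△XGE]

∠EGX = 97°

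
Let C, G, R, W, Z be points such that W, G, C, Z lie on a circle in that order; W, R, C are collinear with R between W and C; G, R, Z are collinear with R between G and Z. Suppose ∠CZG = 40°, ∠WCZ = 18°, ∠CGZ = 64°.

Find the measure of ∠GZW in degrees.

∠GZW = 58°

1. ∠GCZ = 76°  [△GCZ]
2. ∠WGZ = 18°  [same arc WZ]
3. ∠GWZ = 104°  [cyclic WGCZ, opposite ∠W+∠C]
4. ∠GZW = 58°  [△WGZ]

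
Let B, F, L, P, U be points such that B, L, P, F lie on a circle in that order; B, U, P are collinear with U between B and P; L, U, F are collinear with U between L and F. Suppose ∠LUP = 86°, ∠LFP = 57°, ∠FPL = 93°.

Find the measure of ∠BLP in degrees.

1. ∠LBP = 57°  [same arc LP]
2. ∠FLP = 30°  [△LPF]
3. ∠BPL = 64°  [△LUP]
4. ∠BLP = 59°  [△BLP]

∠BLP = 59°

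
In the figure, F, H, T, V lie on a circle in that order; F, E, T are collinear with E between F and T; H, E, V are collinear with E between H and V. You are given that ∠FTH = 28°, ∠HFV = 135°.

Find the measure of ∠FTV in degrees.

∠FTV = 17°

1. ∠FVH = 28°  [same arc FH]
2. ∠FHV = 17°  [△FHV]
3. ∠FTV = 17°  [same arc FV]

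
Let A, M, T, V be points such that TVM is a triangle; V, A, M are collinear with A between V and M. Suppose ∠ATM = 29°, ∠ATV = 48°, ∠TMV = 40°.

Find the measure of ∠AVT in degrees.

1. ∠AMT = 40°  [A on ray MV]
2. ∠MAT = 111°  [△TAM]
3. ∠TAV = 69°  [linear pair at A on VM]
4. ∠AVT = 63°  [△TVA]

∠AVT = 63°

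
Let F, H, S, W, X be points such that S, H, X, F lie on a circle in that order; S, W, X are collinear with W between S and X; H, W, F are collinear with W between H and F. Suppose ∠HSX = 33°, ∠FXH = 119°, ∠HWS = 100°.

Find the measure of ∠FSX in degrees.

∠FSX = 28°

1. ∠HFX = 33°  [same arc HX]
2. ∠FHX = 28°  [△HXF]
3. ∠FSX = 28°  [same arc XF]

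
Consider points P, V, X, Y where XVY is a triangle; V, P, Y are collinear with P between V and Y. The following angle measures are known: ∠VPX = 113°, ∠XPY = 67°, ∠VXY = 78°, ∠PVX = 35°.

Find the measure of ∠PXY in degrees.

∠PXY = 46°

1. ∠XVY = 35°  [P on ray VY]
2. ∠VYX = 67°  [△XVY]
3. ∠PYX = 67°  [P on ray YV]
4. ∠PXY = 46°  [△XPY]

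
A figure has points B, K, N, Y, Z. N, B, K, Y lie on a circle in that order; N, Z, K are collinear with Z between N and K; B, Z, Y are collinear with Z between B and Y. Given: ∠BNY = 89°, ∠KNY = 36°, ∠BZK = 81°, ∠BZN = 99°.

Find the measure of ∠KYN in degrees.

1. ∠BKY = 91°  [cyclic NBKY, opposite ∠N+∠K]
2. ∠KBY = 36°  [same arc KY]
3. ∠KZY = 99°  [vertical angles at Z]
4. ∠BYK = 53°  [△BKY]
5. ∠NKY = 28°  [△KZY]
6. ∠KYN = 116°  [△NKY]

∠KYN = 116°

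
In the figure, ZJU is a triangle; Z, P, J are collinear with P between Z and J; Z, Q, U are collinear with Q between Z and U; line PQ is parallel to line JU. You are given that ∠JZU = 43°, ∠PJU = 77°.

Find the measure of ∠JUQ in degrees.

1. ∠UJZ = 77°  [P on ray JZ]
2. ∠JUZ = 60°  [△ZJU]
3. ∠JUQ = 60°  [Q on ray UZ]

∠JUQ = 60°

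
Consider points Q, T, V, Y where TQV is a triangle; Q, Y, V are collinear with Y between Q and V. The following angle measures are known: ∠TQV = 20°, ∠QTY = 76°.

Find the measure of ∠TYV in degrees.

1. ∠TQY = 20°  [Y on ray QV]
2. ∠QYT = 84°  [△TQY]
3. ∠TYV = 96°  [linear pair at Y on QV]

∠TYV = 96°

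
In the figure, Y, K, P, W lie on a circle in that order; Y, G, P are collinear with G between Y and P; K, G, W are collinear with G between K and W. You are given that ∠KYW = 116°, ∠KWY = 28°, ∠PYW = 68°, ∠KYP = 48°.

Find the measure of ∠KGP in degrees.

1. ∠KPY = 28°  [same arc YK]
2. ∠PKW = 68°  [same arc PW]
3. ∠KGP = 84°  [△KGP]

∠KGP = 84°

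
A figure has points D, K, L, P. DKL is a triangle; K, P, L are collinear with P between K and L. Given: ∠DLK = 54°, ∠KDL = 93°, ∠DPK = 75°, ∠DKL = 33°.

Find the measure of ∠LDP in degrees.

∠LDP = 21°

1. ∠DLP = 54°  [P on ray LK]
2. ∠DPL = 105°  [linear pair at P on KL]
3. ∠LDP = 21°  [△DPL]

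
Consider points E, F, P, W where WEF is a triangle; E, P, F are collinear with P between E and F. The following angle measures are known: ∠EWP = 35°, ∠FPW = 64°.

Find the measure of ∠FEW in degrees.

∠FEW = 29°

1. ∠EPW = 116°  [linear pair at P on EF]
2. ∠PEW = 29°  [△WEP]
3. ∠FEW = 29°  [P on ray EF]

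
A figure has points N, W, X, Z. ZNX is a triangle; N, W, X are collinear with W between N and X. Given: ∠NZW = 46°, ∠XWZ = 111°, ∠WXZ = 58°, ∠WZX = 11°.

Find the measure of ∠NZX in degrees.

∠NZX = 57°

1. ∠NWZ = 69°  [linear pair at W on NX]
2. ∠NXZ = 58°  [W on ray XN]
3. ∠WNZ = 65°  [△ZNW]
4. ∠XNZ = 65°  [W on ray NX]
5. ∠NZX = 57°  [△ZNX]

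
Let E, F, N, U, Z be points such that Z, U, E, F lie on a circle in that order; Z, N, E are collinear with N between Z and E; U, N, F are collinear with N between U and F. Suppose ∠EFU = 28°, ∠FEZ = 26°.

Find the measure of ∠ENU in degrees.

∠ENU = 54°

1. ∠EZU = 28°  [same arc UE]
2. ∠FUZ = 26°  [same arc ZF]
3. ∠UNZ = 126°  [△ZNU]
4. ∠ENU = 54°  [linear pair at N on ZE]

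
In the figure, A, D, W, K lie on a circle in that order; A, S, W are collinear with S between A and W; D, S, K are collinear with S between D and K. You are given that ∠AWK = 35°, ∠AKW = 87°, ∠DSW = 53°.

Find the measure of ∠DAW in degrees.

1. ∠ADK = 35°  [same arc AK]
2. ∠ASD = 127°  [linear pair at S on AW]
3. ∠DAW = 18°  [△ASD]

∠DAW = 18°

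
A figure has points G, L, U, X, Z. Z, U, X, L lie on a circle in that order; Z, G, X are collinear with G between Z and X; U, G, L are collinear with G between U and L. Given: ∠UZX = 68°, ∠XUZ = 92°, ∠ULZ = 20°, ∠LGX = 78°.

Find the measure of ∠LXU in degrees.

∠LXU = 54°

1. ∠ULX = 68°  [same arc UX]
2. ∠XLZ = 88°  [cyclic ZUXL, opposite ∠U+∠L]
3. ∠LXZ = 34°  [△XGL]
4. ∠LZX = 58°  [△ZXL]
5. ∠LUX = 58°  [same arc XL]
6. ∠LXU = 54°  [△UXL]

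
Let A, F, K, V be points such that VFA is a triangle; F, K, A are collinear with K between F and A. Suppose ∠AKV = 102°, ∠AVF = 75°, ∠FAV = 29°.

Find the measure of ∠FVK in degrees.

1. ∠FKV = 78°  [linear pair at K on FA]
2. ∠AFV = 76°  [△VFA]
3. ∠KFV = 76°  [K on ray FA]
4. ∠FVK = 26°  [△VFK]

∠FVK = 26°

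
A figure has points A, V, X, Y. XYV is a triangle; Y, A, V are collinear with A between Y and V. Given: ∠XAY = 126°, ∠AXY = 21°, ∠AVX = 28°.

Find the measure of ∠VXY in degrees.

∠VXY = 119°

1. ∠AYX = 33°  [△XYA]
2. ∠XVY = 28°  [A on ray VY]
3. ∠VYX = 33°  [A on ray YV]
4. ∠VXY = 119°  [△XYV]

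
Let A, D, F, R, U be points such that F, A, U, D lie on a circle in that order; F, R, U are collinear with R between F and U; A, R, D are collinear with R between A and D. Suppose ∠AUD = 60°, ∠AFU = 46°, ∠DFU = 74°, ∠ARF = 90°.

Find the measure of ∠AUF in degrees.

1. ∠DAU = 74°  [same arc UD]
2. ∠ARU = 90°  [linear pair at R on FU]
3. ∠AUF = 16°  [△ARU]

∠AUF = 16°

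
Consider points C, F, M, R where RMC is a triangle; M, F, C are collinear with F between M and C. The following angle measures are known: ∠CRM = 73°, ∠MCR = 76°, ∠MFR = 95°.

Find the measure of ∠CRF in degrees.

∠CRF = 19°

1. ∠FCR = 76°  [F on ray CM]
2. ∠CFR = 85°  [linear pair at F on MC]
3. ∠CRF = 19°  [△RFC]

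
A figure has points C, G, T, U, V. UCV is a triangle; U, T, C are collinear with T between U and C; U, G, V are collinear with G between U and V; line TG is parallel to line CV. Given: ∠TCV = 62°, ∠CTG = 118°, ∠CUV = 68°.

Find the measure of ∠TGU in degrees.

∠TGU = 50°

1. ∠GTU = 62°  [linear pair at T on UC]
2. ∠GUT = 68°  [T on UC, G on UV]
3. ∠TGU = 50°  [△UTG]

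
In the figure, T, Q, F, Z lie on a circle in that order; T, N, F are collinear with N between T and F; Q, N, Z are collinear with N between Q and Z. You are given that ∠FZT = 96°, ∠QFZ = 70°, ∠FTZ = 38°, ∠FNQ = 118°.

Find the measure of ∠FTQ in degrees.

1. ∠FQT = 84°  [cyclic TQFZ, opposite ∠Q+∠Z]
2. ∠FQZ = 38°  [same arc FZ]
3. ∠QFT = 24°  [△QNF]
4. ∠FTQ = 72°  [△TQF]

∠FTQ = 72°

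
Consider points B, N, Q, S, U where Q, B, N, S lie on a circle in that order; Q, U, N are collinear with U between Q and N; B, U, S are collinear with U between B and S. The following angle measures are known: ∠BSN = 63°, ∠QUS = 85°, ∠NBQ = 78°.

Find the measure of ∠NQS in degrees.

∠NQS = 56°

1. ∠NUS = 95°  [linear pair at U on QN]
2. ∠NSQ = 102°  [cyclic QBNS, opposite ∠B+∠S]
3. ∠QNS = 22°  [△NUS]
4. ∠NQS = 56°  [△QNS]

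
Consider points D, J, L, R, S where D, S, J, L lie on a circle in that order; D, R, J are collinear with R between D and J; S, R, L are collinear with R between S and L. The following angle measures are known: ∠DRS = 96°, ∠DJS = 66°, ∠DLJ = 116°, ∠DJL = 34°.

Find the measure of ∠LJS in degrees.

∠LJS = 100°

1. ∠JRL = 96°  [vertical angles at R]
2. ∠JRS = 84°  [linear pair at R on DJ]
3. ∠JSL = 30°  [△SRJ]
4. ∠JLS = 50°  [△JRL]
5. ∠LJS = 100°  [△SJL]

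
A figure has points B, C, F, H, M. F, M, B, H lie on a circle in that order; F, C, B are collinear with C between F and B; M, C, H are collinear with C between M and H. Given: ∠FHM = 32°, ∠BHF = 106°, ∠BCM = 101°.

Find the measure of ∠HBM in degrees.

∠HBM = 59°

1. ∠FBM = 32°  [same arc FM]
2. ∠BMF = 74°  [cyclic FMBH, opposite ∠M+∠H]
3. ∠BMH = 47°  [△MCB]
4. ∠BFM = 74°  [△FMB]
5. ∠BHM = 74°  [same arc MB]
6. ∠HBM = 59°  [△MBH]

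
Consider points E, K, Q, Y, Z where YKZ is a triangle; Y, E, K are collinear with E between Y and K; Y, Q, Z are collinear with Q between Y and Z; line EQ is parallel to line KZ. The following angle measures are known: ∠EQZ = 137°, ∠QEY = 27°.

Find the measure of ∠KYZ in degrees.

∠KYZ = 110°

1. ∠EQY = 43°  [linear pair at Q on YZ]
2. ∠EYQ = 110°  [△YEQ]
3. ∠KYZ = 110°  [E on YK, Q on YZ]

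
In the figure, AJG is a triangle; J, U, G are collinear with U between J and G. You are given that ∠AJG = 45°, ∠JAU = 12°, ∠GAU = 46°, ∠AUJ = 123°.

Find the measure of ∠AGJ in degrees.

∠AGJ = 77°

1. ∠AUG = 57°  [linear pair at U on JG]
2. ∠AGU = 77°  [△AUG]
3. ∠AGJ = 77°  [U on ray GJ]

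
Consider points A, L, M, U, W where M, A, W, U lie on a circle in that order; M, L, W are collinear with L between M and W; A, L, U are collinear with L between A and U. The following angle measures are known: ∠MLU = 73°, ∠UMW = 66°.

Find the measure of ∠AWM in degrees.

∠AWM = 41°

1. ∠ALW = 73°  [vertical angles at L]
2. ∠UAW = 66°  [same arc WU]
3. ∠AWM = 41°  [△ALW]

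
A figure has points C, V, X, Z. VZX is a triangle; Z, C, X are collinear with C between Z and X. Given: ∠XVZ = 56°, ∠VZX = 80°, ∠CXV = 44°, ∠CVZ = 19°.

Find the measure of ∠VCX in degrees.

1. ∠CZV = 80°  [C on ray ZX]
2. ∠VCZ = 81°  [△VZC]
3. ∠VCX = 99°  [linear pair at C on ZX]

∠VCX = 99°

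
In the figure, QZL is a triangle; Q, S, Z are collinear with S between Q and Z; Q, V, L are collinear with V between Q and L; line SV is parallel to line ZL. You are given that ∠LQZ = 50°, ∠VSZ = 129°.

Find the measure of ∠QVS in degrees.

∠QVS = 79°

1. ∠SQV = 50°  [S on QZ, V on QL]
2. ∠QSV = 51°  [linear pair at S on QZ]
3. ∠QVS = 79°  [△QSV]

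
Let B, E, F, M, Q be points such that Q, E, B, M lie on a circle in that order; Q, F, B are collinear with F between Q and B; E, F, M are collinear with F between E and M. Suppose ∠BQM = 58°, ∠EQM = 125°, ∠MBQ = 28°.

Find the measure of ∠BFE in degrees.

∠BFE = 95°

1. ∠BEM = 58°  [same arc BM]
2. ∠BMQ = 94°  [△QBM]
3. ∠EBM = 55°  [cyclic QEBM, opposite ∠Q+∠B]
4. ∠BME = 67°  [△EBM]
5. ∠BEQ = 86°  [cyclic QEBM, opposite ∠E+∠M]
6. ∠BQE = 67°  [same arc EB]
7. ∠EBQ = 27°  [△QEB]
8. ∠BFE = 95°  [△EFB]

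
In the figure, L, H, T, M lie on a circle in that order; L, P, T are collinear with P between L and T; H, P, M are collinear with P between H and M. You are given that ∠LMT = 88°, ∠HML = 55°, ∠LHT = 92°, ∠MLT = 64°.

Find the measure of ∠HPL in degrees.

∠HPL = 119°

1. ∠LTM = 28°  [△LTM]
2. ∠HTL = 55°  [same arc LH]
3. ∠HLT = 33°  [△LHT]
4. ∠LHM = 28°  [same arc LM]
5. ∠HPL = 119°  [△LPH]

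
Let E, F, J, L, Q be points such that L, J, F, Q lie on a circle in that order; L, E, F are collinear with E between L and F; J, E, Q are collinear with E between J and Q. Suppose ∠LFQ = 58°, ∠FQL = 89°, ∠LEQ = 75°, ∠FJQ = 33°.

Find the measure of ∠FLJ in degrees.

∠FLJ = 17°

1. ∠FJL = 91°  [cyclic LJFQ, opposite ∠J+∠Q]
2. ∠FEJ = 75°  [vertical angles at E]
3. ∠JFL = 72°  [△JEF]
4. ∠FLJ = 17°  [△LJF]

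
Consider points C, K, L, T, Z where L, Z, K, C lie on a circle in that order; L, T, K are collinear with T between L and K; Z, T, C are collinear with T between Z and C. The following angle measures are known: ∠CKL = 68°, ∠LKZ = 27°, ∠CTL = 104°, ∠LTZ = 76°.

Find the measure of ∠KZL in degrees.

∠KZL = 117°

1. ∠CZL = 68°  [same arc LC]
2. ∠KLZ = 36°  [△LTZ]
3. ∠KZL = 117°  [△LZK]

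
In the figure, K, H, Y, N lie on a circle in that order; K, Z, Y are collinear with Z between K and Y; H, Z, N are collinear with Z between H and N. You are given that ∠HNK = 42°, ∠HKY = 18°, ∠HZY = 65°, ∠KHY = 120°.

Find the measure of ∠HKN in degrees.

∠HKN = 91°

1. ∠HYK = 42°  [same arc KH]
2. ∠HNY = 18°  [same arc HY]
3. ∠NHY = 73°  [△HZY]
4. ∠HYN = 89°  [△HYN]
5. ∠HKN = 91°  [cyclic KHYN, opposite ∠K+∠Y]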